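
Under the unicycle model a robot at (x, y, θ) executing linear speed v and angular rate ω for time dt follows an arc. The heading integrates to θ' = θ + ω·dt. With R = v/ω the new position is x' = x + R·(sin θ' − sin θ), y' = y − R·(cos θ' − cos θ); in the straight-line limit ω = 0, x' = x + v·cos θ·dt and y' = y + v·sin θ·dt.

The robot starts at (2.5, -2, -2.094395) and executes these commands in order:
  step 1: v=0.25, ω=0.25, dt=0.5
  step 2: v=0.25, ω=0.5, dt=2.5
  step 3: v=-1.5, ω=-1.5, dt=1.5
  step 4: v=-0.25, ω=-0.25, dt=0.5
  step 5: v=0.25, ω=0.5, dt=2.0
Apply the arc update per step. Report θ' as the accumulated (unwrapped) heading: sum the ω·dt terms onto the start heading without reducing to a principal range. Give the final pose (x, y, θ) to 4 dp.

step 1: θ'=-1.9694 (R=1.0000) → pose (2.4444, -2.1119, -1.9694)
step 2: θ'=-0.7194 (R=0.5000) → pose (2.5758, -2.6820, -0.7194)
step 3: θ'=-2.9694 (R=1.0000) → pose (3.0633, -0.9446, -2.9694)
step 4: θ'=-3.0944 (R=1.0000) → pose (3.1875, -0.9309, -3.0944)
step 5: θ'=-2.0944 (R=0.5000) → pose (2.7781, -1.1804, -2.0944)

(2.7781, -1.1804, -2.0944)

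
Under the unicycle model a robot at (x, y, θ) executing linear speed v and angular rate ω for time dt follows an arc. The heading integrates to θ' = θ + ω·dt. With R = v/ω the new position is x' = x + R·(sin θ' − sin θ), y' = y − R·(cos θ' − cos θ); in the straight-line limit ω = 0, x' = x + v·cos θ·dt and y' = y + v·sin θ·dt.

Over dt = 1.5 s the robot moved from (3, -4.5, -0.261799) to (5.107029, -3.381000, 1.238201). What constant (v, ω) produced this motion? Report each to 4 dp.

v = 1.7500, ω = 1.0000

Δθ = 1.238201 − -0.261799 = 1.500000
ω = Δθ/dt = 1.500000/1.5 = 1.0000
R = Δx/(sin θ' − sin θ) = 1.7500
v = R·ω = 1.7500·1.0000 = 1.7500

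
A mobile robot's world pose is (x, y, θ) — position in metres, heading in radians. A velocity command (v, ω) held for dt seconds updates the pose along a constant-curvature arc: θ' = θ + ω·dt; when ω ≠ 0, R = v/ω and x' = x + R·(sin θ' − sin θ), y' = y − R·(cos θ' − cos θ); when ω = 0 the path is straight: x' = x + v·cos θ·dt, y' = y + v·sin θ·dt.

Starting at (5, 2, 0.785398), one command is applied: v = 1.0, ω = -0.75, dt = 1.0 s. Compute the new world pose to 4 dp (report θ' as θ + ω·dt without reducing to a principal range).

θ' = 0.7854 + -0.75·1.0 = 0.0354
R = v/ω = 1.0/-0.75 = -1.3333
x' = 5 + -1.3333·(sin 0.0354 − sin 0.7854) = 5.8956
y' = 2 − -1.3333·(cos 0.0354 − cos 0.7854) = 2.3897

(5.8956, 2.3897, 0.0354)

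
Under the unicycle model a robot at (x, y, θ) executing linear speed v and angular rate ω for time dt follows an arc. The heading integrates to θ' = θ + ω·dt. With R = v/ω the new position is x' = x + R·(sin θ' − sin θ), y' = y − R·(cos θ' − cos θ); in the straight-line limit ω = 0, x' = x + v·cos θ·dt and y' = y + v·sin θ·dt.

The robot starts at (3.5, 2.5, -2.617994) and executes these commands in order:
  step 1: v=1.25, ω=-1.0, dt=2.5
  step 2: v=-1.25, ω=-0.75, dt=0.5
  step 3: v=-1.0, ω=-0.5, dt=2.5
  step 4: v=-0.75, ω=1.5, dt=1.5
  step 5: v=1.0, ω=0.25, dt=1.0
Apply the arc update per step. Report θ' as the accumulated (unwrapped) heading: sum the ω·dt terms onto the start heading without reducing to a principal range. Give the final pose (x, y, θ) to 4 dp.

step 1: θ'=-5.1180 (R=-1.2500) → pose (1.7264, 4.0758, -5.1180)
step 2: θ'=-5.4930 (R=1.6667) → pose (1.3791, 3.5605, -5.4930)
step 3: θ'=-6.7430 (R=2.0000) → pose (-0.9294, 3.1757, -6.7430)
step 4: θ'=-4.4930 (R=-0.5000) → pose (-1.6393, 2.6188, -4.4930)
step 5: θ'=-4.2430 (R=4.0000) → pose (-1.9761, 3.5576, -4.2430)

(-1.9761, 3.5576, -4.2430)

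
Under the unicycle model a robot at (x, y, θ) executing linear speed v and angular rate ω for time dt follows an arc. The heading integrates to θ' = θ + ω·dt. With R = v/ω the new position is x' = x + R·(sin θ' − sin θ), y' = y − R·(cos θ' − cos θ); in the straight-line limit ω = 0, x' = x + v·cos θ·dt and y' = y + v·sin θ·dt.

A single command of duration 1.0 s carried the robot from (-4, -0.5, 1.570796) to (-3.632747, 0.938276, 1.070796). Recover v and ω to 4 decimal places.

v = 1.5000, ω = -0.5000

Δθ = 1.070796 − 1.570796 = -0.500000
ω = Δθ/dt = -0.500000/1.0 = -0.5000
R = −Δy/(cos θ' − cos θ) = -3.0000
v = R·ω = -3.0000·-0.5000 = 1.5000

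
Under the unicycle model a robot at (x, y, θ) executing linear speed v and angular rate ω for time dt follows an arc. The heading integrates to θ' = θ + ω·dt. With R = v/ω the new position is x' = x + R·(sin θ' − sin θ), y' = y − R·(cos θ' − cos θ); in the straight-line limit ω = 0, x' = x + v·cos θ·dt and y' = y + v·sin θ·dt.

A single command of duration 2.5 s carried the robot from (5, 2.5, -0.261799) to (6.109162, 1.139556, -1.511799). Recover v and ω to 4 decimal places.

v = 0.7500, ω = -0.5000

Δθ = -1.511799 − -0.261799 = -1.250000
ω = Δθ/dt = -1.250000/2.5 = -0.5000
R = −Δy/(cos θ' − cos θ) = -1.5000
v = R·ω = -1.5000·-0.5000 = 0.7500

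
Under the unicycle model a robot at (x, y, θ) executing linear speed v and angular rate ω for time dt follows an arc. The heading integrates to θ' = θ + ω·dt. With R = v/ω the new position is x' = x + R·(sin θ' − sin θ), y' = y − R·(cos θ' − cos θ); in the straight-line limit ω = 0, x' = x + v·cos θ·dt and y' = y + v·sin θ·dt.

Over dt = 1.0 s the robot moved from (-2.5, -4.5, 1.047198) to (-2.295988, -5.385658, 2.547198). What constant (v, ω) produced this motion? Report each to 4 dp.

v = -1.0000, ω = 1.5000

Δθ = 2.547198 − 1.047198 = 1.500000
ω = Δθ/dt = 1.500000/1.0 = 1.5000
R = −Δy/(cos θ' − cos θ) = -0.6667
v = R·ω = -0.6667·1.5000 = -1.0000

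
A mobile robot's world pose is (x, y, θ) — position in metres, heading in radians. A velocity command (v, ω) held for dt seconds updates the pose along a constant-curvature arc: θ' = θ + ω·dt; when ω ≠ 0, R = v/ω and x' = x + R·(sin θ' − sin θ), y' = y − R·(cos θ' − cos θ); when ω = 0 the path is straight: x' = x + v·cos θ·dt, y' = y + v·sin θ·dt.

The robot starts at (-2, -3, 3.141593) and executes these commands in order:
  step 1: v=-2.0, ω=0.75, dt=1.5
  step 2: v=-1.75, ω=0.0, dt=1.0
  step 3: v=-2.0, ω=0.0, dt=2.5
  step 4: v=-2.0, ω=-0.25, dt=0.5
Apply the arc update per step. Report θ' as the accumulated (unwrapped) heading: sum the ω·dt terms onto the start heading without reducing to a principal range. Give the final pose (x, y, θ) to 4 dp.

step 1: θ'=4.2666 (R=-2.6667) → pose (0.4060, -1.4831, 4.2666)
step 2: θ'=4.2666 (straight) → pose (1.1606, 0.0958, 4.2666)
step 3: θ'=4.2666 (straight) → pose (3.3165, 4.6072, 4.2666)
step 4: θ'=4.1416 (R=8.0000) → pose (3.8029, 5.4802, 4.1416)

(3.8029, 5.4802, 4.1416)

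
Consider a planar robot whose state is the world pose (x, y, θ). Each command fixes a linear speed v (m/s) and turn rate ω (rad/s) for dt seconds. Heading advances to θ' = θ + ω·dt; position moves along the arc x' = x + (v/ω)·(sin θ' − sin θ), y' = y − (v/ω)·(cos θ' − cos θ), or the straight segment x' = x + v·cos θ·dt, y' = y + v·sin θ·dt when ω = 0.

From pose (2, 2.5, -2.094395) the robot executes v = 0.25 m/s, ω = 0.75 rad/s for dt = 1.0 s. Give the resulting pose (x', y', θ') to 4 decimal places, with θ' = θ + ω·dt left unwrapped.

(1.9638, 2.2585, -1.3444)

θ' = -2.0944 + 0.75·1.0 = -1.3444
R = v/ω = 0.25/0.75 = 0.3333
x' = 2 + 0.3333·(sin -1.3444 − sin -2.0944) = 1.9638
y' = 2.5 − 0.3333·(cos -1.3444 − cos -2.0944) = 2.2585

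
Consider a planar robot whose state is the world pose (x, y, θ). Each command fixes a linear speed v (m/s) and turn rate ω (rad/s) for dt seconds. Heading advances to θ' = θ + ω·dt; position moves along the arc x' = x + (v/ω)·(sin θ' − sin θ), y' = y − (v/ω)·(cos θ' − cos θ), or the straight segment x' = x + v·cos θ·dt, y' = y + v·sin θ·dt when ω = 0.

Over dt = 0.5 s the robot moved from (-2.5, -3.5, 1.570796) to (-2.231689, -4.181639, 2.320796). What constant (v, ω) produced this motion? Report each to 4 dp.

Δθ = 2.320796 − 1.570796 = 0.750000
ω = Δθ/dt = 0.750000/0.5 = 1.5000
R = −Δy/(cos θ' − cos θ) = -1.0000
v = R·ω = -1.0000·1.5000 = -1.5000

v = -1.5000, ω = 1.5000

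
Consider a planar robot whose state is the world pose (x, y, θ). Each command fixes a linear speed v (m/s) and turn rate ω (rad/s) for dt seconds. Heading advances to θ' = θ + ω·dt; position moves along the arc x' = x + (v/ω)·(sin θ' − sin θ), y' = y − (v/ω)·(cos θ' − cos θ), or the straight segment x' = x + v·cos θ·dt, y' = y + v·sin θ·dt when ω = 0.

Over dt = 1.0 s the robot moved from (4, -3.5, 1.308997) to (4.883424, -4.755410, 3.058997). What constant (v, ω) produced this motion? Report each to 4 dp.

Δθ = 3.058997 − 1.308997 = 1.750000
ω = Δθ/dt = 1.750000/1.0 = 1.7500
R = −Δy/(cos θ' − cos θ) = -1.0000
v = R·ω = -1.0000·1.7500 = -1.7500

v = -1.7500, ω = 1.7500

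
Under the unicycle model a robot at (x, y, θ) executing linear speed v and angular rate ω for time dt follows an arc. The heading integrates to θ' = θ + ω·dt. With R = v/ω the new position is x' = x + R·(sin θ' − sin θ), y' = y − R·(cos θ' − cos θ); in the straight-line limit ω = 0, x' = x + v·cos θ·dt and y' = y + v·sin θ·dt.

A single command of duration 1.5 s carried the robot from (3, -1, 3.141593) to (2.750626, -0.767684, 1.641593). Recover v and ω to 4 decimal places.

v = 0.2500, ω = -1.0000

Δθ = 1.641593 − 3.141593 = -1.500000
ω = Δθ/dt = -1.500000/1.5 = -1.0000
R = Δx/(sin θ' − sin θ) = -0.2500
v = R·ω = -0.2500·-1.0000 = 0.2500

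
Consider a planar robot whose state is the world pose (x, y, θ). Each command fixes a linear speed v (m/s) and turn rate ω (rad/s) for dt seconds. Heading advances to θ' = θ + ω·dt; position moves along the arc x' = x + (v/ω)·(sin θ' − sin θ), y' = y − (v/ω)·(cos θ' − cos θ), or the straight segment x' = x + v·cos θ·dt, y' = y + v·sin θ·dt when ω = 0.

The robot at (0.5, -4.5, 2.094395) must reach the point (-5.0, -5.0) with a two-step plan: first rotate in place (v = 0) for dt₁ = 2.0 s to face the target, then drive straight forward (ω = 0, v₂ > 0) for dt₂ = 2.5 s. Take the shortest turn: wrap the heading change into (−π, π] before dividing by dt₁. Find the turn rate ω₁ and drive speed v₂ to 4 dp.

heading to target = atan2(-5−-4.5, -5−0.5) = -3.0509
Δθ = wrap(-3.0509 − 2.0944) = 1.1379; ω₁ = Δθ/dt₁ = 0.5689
distance = √((-5−0.5)² + (-5−-4.5)²) = 5.5227; v₂ = distance/dt₂ = 2.2091

ω₁ = 0.5689, v₂ = 2.2091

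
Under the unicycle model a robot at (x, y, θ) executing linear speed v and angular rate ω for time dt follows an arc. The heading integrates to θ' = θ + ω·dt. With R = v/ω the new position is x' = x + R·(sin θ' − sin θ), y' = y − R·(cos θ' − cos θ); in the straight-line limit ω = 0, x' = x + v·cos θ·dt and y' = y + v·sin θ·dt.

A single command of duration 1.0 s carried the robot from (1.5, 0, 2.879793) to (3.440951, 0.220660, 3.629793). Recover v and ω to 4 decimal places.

v = -2.0000, ω = 0.7500

Δθ = 3.629793 − 2.879793 = 0.750000
ω = Δθ/dt = 0.750000/1.0 = 0.7500
R = Δx/(sin θ' − sin θ) = -2.6667
v = R·ω = -2.6667·0.7500 = -2.0000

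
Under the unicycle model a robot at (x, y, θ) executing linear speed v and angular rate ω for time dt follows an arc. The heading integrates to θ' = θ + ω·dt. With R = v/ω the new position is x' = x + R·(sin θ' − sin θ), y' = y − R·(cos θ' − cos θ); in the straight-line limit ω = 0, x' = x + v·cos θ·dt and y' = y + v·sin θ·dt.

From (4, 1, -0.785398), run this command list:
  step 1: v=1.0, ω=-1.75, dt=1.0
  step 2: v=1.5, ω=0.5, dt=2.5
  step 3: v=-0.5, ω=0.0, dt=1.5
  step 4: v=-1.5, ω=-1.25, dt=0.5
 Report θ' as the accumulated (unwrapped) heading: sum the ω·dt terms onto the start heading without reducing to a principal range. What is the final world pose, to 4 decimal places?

(2.5609, -1.7265, -1.9104)

step 1: θ'=-2.5354 (R=-0.5714) → pose (3.9215, 0.1263, -2.5354)
step 2: θ'=-1.2854 (R=3.0000) → pose (2.7521, -3.1838, -1.2854)
step 3: θ'=-1.2854 (straight) → pose (2.5409, -2.4641, -1.2854)
step 4: θ'=-1.9104 (R=1.2000) → pose (2.5609, -1.7265, -1.9104)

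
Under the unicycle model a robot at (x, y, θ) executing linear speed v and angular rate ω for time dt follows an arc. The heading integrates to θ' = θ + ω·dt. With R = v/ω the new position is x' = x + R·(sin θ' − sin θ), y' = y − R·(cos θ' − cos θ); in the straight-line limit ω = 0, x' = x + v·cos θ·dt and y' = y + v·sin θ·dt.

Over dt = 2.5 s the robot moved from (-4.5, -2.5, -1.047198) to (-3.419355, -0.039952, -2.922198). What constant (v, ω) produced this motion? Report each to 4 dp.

v = -1.2500, ω = -0.7500

Δθ = -2.922198 − -1.047198 = -1.875000
ω = Δθ/dt = -1.875000/2.5 = -0.7500
R = −Δy/(cos θ' − cos θ) = 1.6667
v = R·ω = 1.6667·-0.7500 = -1.2500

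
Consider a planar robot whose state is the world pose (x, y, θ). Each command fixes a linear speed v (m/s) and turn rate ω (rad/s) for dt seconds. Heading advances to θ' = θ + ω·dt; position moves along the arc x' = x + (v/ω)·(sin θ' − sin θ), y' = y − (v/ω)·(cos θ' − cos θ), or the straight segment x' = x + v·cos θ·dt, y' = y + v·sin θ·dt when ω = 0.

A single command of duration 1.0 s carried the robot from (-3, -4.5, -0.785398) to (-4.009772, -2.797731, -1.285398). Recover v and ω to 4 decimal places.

Δθ = -1.285398 − -0.785398 = -0.500000
ω = Δθ/dt = -0.500000/1.0 = -0.5000
R = −Δy/(cos θ' − cos θ) = 4.0000
v = R·ω = 4.0000·-0.5000 = -2.0000

v = -2.0000, ω = -0.5000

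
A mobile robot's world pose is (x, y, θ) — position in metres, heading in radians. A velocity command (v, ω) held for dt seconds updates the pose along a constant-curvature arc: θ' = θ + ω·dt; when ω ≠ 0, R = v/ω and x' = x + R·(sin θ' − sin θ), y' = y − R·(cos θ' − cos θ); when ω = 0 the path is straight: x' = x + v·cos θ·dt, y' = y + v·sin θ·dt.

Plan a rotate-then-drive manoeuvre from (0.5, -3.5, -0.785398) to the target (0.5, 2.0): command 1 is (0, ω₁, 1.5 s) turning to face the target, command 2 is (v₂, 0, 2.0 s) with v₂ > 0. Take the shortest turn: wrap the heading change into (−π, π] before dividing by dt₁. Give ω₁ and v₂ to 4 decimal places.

heading to target = atan2(2−-3.5, 0.5−0.5) = 1.5708
Δθ = wrap(1.5708 − -0.7854) = 2.3562; ω₁ = Δθ/dt₁ = 1.5708
distance = √((0.5−0.5)² + (2−-3.5)²) = 5.5000; v₂ = distance/dt₂ = 2.7500

ω₁ = 1.5708, v₂ = 2.7500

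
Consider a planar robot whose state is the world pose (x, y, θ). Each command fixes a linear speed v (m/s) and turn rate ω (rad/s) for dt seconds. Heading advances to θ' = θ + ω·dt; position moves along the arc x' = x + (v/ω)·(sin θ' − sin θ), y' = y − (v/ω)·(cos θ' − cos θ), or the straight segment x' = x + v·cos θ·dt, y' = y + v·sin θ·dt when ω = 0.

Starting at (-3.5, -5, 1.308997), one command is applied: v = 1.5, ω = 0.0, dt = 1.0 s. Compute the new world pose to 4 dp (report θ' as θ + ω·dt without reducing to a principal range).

(-3.1118, -3.5511, 1.3090)

θ' = 1.3090 + 0.0·1.0 = 1.3090
ω = 0 → straight: x' = -3.5 + 1.5·cos(1.3090)·1.0 = -3.1118
y' = -5 + 1.5·sin(1.3090)·1.0 = -3.5511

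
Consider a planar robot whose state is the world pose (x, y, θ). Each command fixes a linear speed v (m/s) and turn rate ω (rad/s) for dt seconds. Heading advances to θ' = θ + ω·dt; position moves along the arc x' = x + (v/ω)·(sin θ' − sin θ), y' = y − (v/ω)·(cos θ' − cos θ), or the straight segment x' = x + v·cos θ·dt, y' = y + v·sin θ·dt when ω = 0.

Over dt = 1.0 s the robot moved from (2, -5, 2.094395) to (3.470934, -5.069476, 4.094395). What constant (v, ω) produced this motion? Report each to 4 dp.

Δθ = 4.094395 − 2.094395 = 2.000000
ω = Δθ/dt = 2.000000/1.0 = 2.0000
R = Δx/(sin θ' − sin θ) = -0.8750
v = R·ω = -0.8750·2.0000 = -1.7500

v = -1.7500, ω = 2.0000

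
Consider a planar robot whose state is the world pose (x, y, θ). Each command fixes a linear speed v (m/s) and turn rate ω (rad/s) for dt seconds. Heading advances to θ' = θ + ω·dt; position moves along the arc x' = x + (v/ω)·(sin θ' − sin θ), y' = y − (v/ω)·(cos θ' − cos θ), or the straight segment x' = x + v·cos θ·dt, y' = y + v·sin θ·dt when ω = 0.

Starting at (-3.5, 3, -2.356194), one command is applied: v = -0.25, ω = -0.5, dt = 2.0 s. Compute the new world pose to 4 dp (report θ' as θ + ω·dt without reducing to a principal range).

θ' = -2.3562 + -0.5·2.0 = -3.3562
R = v/ω = -0.25/-0.5 = 0.5000
x' = -3.5 + 0.5000·(sin -3.3562 − sin -2.3562) = -3.0400
y' = 3 − 0.5000·(cos -3.3562 − cos -2.3562) = 3.1350

(-3.0400, 3.1350, -3.3562)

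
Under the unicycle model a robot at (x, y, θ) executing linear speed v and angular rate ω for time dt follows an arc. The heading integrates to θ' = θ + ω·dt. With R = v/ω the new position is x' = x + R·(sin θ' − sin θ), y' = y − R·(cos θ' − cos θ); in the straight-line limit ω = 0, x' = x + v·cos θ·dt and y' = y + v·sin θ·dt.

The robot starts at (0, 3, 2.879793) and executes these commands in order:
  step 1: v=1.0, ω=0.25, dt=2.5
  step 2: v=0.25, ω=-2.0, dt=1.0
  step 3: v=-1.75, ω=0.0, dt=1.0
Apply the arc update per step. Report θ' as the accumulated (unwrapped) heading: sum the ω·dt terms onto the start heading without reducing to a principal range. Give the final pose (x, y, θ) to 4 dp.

(-2.7409, 1.2543, 1.5048)

step 1: θ'=3.5048 (R=4.0000) → pose (-2.4563, 2.8754, 3.5048)
step 2: θ'=1.5048 (R=-0.1250) → pose (-2.6255, 3.0004, 1.5048)
step 3: θ'=1.5048 (straight) → pose (-2.7409, 1.2543, 1.5048)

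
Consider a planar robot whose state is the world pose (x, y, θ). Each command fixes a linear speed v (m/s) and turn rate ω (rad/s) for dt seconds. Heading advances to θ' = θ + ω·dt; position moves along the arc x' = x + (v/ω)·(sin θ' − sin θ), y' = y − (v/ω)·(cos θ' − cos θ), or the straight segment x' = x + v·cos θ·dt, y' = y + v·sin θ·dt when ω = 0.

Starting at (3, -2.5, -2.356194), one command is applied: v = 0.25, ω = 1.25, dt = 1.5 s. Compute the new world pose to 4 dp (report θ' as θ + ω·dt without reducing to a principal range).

θ' = -2.3562 + 1.25·1.5 = -0.4812
R = v/ω = 0.25/1.25 = 0.2000
x' = 3 + 0.2000·(sin -0.4812 − sin -2.3562) = 3.0489
y' = -2.5 − 0.2000·(cos -0.4812 − cos -2.3562) = -2.8187

(3.0489, -2.8187, -0.4812)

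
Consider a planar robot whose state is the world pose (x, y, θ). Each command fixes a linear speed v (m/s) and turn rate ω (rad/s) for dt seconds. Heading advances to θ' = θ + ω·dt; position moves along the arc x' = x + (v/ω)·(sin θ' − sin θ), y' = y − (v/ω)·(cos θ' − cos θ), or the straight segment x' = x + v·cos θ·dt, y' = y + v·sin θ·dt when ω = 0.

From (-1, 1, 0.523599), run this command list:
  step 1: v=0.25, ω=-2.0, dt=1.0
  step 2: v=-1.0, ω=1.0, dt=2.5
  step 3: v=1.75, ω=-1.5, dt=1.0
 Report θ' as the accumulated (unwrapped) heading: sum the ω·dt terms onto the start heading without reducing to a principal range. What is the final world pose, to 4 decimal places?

(-1.1313, 1.7593, -0.4764)

step 1: θ'=-1.4764 (R=-0.1250) → pose (-0.8131, 0.9035, -1.4764)
step 2: θ'=1.0236 (R=-1.0000) → pose (-2.6626, 1.3296, 1.0236)
step 3: θ'=-0.4764 (R=-1.1667) → pose (-1.1313, 1.7593, -0.4764)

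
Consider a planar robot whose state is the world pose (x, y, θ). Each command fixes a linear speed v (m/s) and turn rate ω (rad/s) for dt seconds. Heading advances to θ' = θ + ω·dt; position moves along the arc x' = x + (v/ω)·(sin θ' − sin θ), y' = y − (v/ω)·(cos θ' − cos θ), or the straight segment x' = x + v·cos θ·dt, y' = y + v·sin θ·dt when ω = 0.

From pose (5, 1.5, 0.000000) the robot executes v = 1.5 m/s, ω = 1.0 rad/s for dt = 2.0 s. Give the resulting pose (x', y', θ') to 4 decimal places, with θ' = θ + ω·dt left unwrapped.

(6.3639, 3.6242, 2.0000)

θ' = 0.0000 + 1.0·2.0 = 2.0000
R = v/ω = 1.5/1.0 = 1.5000
x' = 5 + 1.5000·(sin 2.0000 − sin 0.0000) = 6.3639
y' = 1.5 − 1.5000·(cos 2.0000 − cos 0.0000) = 3.6242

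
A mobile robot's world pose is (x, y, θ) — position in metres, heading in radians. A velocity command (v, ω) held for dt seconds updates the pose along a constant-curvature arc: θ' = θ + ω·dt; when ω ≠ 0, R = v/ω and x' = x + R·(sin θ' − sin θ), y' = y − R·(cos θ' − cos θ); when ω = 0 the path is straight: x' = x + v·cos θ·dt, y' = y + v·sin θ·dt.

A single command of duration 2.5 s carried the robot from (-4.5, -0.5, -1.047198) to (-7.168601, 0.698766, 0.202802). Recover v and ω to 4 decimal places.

v = -1.2500, ω = 0.5000

Δθ = 0.202802 − -1.047198 = 1.250000
ω = Δθ/dt = 1.250000/2.5 = 0.5000
R = Δx/(sin θ' − sin θ) = -2.5000
v = R·ω = -2.5000·0.5000 = -1.2500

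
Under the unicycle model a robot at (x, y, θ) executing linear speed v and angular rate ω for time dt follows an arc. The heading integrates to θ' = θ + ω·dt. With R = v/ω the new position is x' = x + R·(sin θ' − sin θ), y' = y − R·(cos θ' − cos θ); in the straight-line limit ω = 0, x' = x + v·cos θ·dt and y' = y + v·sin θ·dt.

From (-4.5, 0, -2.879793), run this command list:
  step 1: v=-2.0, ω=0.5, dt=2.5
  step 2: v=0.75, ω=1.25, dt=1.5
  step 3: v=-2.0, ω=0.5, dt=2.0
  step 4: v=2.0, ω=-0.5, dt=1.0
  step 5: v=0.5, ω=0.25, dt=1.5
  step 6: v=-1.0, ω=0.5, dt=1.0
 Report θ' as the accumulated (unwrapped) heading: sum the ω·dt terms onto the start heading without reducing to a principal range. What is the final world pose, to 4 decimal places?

(-2.2921, 1.6990, 1.6202)

step 1: θ'=-1.6298 (R=-4.0000) → pose (-1.5422, 3.6279, -1.6298)
step 2: θ'=0.2452 (R=0.6000) → pose (-0.7976, 3.0104, 0.2452)
step 3: θ'=1.2452 (R=-4.0000) → pose (-3.6164, 0.4095, 1.2452)
step 4: θ'=0.7452 (R=-4.0000) → pose (-2.5391, 2.0699, 0.7452)
step 5: θ'=1.1202 (R=2.0000) → pose (-2.0950, 2.6688, 1.1202)
step 6: θ'=1.6202 (R=-2.0000) → pose (-2.2921, 1.6990, 1.6202)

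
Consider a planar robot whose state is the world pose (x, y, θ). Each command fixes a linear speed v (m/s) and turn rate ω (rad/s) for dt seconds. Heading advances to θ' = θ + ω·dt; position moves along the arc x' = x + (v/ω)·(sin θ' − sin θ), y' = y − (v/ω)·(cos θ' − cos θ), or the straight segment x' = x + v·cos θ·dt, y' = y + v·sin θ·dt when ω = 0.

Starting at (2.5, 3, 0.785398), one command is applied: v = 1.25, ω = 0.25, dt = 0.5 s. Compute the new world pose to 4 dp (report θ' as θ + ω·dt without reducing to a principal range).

(2.9132, 3.4684, 0.9104)

θ' = 0.7854 + 0.25·0.5 = 0.9104
R = v/ω = 1.25/0.25 = 5.0000
x' = 2.5 + 5.0000·(sin 0.9104 − sin 0.7854) = 2.9132
y' = 3 − 5.0000·(cos 0.9104 − cos 0.7854) = 3.4684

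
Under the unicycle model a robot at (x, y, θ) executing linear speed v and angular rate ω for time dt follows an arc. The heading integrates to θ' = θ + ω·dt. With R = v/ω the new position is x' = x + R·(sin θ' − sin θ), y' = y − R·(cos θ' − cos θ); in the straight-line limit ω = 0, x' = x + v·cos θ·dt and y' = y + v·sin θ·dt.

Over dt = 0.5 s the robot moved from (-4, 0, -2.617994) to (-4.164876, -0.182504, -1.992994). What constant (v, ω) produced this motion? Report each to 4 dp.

Δθ = -1.992994 − -2.617994 = 0.625000
ω = Δθ/dt = 0.625000/0.5 = 1.2500
R = −Δy/(cos θ' − cos θ) = 0.4000
v = R·ω = 0.4000·1.2500 = 0.5000

v = 0.5000, ω = 1.2500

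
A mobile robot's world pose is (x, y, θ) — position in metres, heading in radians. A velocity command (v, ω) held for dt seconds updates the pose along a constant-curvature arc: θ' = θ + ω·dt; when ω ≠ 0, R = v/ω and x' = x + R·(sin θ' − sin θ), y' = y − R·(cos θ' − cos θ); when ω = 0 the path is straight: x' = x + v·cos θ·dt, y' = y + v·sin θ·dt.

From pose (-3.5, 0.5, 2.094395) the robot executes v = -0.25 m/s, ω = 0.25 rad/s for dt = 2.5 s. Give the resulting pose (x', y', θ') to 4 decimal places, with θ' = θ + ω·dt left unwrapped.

θ' = 2.0944 + 0.25·2.5 = 2.7194
R = v/ω = -0.25/0.25 = -1.0000
x' = -3.5 + -1.0000·(sin 2.7194 − sin 2.0944) = -3.0437
y' = 0.5 − -1.0000·(cos 2.7194 − cos 2.0944) = 0.0878

(-3.0437, 0.0878, 2.7194)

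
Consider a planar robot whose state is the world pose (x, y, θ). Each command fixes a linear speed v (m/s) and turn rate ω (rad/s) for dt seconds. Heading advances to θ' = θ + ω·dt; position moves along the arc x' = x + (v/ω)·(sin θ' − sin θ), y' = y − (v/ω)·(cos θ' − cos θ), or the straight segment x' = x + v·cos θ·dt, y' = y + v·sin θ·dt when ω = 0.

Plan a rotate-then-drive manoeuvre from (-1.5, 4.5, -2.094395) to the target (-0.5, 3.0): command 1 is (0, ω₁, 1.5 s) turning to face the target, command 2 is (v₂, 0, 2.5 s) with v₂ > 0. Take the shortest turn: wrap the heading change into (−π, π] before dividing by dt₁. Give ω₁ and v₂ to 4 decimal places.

heading to target = atan2(3−4.5, -0.5−-1.5) = -0.9828
Δθ = wrap(-0.9828 − -2.0944) = 1.1116; ω₁ = Δθ/dt₁ = 0.7411
distance = √((-0.5−-1.5)² + (3−4.5)²) = 1.8028; v₂ = distance/dt₂ = 0.7211

ω₁ = 0.7411, v₂ = 0.7211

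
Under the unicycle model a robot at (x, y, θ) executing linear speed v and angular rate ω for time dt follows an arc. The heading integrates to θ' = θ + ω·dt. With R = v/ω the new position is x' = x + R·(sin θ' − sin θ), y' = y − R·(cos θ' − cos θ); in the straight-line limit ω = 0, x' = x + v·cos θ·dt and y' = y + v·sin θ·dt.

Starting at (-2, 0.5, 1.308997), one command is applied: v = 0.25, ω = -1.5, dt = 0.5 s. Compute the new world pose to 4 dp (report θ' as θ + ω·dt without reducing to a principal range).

θ' = 1.3090 + -1.5·0.5 = 0.5590
R = v/ω = 0.25/-1.5 = -0.1667
x' = -2 + -0.1667·(sin 0.5590 − sin 1.3090) = -1.9274
y' = 0.5 − -0.1667·(cos 0.5590 − cos 1.3090) = 0.5982

(-1.9274, 0.5982, 0.5590)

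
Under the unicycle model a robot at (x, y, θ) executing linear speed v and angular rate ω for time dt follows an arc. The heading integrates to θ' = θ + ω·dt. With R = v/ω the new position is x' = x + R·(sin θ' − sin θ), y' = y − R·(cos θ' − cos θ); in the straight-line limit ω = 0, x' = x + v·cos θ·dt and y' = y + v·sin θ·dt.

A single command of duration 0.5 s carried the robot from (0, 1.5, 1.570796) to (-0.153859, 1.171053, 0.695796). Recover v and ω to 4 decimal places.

v = -0.7500, ω = -1.7500

Δθ = 0.695796 − 1.570796 = -0.875000
ω = Δθ/dt = -0.875000/0.5 = -1.7500
R = −Δy/(cos θ' − cos θ) = 0.4286
v = R·ω = 0.4286·-1.7500 = -0.7500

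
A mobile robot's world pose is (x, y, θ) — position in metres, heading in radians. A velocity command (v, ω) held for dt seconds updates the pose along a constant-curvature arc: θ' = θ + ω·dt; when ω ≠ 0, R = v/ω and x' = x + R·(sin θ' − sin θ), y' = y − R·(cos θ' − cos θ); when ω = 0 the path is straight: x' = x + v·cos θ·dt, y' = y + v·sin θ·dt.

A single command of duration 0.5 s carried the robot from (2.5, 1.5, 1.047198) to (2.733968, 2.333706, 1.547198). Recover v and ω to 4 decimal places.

v = 1.7500, ω = 1.0000

Δθ = 1.547198 − 1.047198 = 0.500000
ω = Δθ/dt = 0.500000/0.5 = 1.0000
R = −Δy/(cos θ' − cos θ) = 1.7500
v = R·ω = 1.7500·1.0000 = 1.7500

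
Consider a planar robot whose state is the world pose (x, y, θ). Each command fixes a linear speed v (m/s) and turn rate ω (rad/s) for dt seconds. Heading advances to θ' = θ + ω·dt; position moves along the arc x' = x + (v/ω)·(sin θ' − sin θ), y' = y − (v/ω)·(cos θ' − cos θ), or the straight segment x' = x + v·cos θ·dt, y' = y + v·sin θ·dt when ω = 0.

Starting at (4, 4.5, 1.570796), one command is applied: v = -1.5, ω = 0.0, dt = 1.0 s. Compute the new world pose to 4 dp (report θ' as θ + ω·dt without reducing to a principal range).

θ' = 1.5708 + 0.0·1.0 = 1.5708
ω = 0 → straight: x' = 4 + -1.5·cos(1.5708)·1.0 = 4.0000
y' = 4.5 + -1.5·sin(1.5708)·1.0 = 3.0000

(4.0000, 3.0000, 1.5708)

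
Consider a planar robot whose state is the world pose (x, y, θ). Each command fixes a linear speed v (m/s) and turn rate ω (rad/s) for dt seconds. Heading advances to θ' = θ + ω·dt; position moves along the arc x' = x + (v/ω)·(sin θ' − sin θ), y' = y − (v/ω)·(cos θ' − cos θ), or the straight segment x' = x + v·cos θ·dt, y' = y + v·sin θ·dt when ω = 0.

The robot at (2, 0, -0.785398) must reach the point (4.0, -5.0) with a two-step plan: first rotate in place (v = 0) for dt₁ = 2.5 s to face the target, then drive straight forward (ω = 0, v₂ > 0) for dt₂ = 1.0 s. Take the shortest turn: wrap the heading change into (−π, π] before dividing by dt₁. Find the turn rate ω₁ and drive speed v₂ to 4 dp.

heading to target = atan2(-5−0, 4−2) = -1.1903
Δθ = wrap(-1.1903 − -0.7854) = -0.4049; ω₁ = Δθ/dt₁ = -0.1620
distance = √((4−2)² + (-5−0)²) = 5.3852; v₂ = distance/dt₂ = 5.3852

ω₁ = -0.1620, v₂ = 5.3852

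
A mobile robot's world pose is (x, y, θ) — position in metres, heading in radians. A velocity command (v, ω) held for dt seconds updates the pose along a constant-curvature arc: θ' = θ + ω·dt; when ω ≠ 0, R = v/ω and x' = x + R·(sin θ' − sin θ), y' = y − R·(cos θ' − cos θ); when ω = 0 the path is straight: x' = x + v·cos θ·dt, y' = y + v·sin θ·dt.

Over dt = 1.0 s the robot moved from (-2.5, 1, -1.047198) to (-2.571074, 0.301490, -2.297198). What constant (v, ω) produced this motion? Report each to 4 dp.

Δθ = -2.297198 − -1.047198 = -1.250000
ω = Δθ/dt = -1.250000/1.0 = -1.2500
R = −Δy/(cos θ' − cos θ) = -0.6000
v = R·ω = -0.6000·-1.2500 = 0.7500

v = 0.7500, ω = -1.2500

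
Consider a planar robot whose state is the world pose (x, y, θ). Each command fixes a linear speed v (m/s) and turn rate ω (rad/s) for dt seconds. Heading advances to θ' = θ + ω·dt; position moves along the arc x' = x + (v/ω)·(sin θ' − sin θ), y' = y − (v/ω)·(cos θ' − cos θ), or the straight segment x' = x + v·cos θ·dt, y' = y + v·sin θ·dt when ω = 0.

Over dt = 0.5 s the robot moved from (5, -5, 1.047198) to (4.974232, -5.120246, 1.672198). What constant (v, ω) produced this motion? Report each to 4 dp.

Δθ = 1.672198 − 1.047198 = 0.625000
ω = Δθ/dt = 0.625000/0.5 = 1.2500
R = −Δy/(cos θ' − cos θ) = -0.2000
v = R·ω = -0.2000·1.2500 = -0.2500

v = -0.2500, ω = 1.2500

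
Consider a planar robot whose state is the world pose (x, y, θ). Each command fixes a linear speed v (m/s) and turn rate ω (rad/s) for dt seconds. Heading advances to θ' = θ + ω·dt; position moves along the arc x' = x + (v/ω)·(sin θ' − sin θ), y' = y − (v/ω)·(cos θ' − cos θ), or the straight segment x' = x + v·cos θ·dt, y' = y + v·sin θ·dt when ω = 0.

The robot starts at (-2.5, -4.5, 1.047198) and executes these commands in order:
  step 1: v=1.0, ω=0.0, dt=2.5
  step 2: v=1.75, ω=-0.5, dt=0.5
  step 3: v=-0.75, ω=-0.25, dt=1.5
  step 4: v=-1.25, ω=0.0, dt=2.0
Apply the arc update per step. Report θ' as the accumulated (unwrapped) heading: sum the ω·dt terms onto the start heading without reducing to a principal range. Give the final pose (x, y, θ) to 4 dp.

(-3.9202, -3.3043, 0.4222)

step 1: θ'=1.0472 (straight) → pose (-1.2500, -2.3349, 1.0472)
step 2: θ'=0.7972 (R=-3.5000) → pose (-0.7228, -1.6394, 0.7972)
step 3: θ'=0.4222 (R=3.0000) → pose (-1.6397, -2.2799, 0.4222)
step 4: θ'=0.4222 (straight) → pose (-3.9202, -3.3043, 0.4222)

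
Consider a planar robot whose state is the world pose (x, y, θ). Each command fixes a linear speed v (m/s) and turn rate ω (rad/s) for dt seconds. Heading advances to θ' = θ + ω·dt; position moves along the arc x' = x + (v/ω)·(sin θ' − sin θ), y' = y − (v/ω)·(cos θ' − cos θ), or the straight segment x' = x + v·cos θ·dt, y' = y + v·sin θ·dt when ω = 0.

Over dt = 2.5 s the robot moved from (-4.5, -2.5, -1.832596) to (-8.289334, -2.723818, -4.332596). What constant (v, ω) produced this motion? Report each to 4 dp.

v = 2.0000, ω = -1.0000

Δθ = -4.332596 − -1.832596 = -2.500000
ω = Δθ/dt = -2.500000/2.5 = -1.0000
R = Δx/(sin θ' − sin θ) = -2.0000
v = R·ω = -2.0000·-1.0000 = 2.0000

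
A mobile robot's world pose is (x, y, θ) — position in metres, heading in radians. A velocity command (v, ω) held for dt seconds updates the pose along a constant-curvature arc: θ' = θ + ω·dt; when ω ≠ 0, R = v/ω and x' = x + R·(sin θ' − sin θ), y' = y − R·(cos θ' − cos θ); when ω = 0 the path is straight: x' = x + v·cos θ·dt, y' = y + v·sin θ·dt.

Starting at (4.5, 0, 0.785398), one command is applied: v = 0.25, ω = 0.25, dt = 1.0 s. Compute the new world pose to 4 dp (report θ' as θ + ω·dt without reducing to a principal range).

θ' = 0.7854 + 0.25·1.0 = 1.0354
R = v/ω = 0.25/0.25 = 1.0000
x' = 4.5 + 1.0000·(sin 1.0354 − sin 0.7854) = 4.6530
y' = 0 − 1.0000·(cos 1.0354 − cos 0.7854) = 0.1969

(4.6530, 0.1969, 1.0354)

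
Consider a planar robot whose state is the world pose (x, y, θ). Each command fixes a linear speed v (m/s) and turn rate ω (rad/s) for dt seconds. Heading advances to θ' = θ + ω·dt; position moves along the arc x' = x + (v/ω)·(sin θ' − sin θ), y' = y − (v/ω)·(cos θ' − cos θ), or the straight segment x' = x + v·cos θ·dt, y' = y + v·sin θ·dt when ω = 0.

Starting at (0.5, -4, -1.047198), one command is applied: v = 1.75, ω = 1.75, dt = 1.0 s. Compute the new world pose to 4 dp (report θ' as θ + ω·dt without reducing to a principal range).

θ' = -1.0472 + 1.75·1.0 = 0.7028
R = v/ω = 1.75/1.75 = 1.0000
x' = 0.5 + 1.0000·(sin 0.7028 − sin -1.0472) = 2.0124
y' = -4 − 1.0000·(cos 0.7028 − cos -1.0472) = -4.2630

(2.0124, -4.2630, 0.7028)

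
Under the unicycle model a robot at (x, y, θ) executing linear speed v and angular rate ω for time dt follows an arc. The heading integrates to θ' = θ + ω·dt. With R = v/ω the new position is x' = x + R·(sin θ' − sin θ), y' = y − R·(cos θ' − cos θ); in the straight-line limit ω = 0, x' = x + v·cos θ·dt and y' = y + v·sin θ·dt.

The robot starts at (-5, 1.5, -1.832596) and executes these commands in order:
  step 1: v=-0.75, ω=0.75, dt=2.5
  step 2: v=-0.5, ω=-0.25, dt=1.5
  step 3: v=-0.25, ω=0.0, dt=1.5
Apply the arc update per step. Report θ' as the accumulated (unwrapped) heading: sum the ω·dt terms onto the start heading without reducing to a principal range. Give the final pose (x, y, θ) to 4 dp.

(-7.1005, 2.9882, -0.3326)

step 1: θ'=0.0424 (R=-1.0000) → pose (-6.0083, 2.7579, 0.0424)
step 2: θ'=-0.3326 (R=2.0000) → pose (-6.7461, 2.8657, -0.3326)
step 3: θ'=-0.3326 (straight) → pose (-7.1005, 2.9882, -0.3326)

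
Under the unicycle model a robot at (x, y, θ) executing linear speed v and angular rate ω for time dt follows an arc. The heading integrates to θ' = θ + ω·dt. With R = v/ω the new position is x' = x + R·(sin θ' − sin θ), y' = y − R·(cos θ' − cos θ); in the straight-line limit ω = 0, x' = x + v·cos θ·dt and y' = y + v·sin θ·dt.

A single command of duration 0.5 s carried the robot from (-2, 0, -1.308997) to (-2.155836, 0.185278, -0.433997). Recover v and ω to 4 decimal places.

v = -0.5000, ω = 1.7500

Δθ = -0.433997 − -1.308997 = 0.875000
ω = Δθ/dt = 0.875000/0.5 = 1.7500
R = −Δy/(cos θ' − cos θ) = -0.2857
v = R·ω = -0.2857·1.7500 = -0.5000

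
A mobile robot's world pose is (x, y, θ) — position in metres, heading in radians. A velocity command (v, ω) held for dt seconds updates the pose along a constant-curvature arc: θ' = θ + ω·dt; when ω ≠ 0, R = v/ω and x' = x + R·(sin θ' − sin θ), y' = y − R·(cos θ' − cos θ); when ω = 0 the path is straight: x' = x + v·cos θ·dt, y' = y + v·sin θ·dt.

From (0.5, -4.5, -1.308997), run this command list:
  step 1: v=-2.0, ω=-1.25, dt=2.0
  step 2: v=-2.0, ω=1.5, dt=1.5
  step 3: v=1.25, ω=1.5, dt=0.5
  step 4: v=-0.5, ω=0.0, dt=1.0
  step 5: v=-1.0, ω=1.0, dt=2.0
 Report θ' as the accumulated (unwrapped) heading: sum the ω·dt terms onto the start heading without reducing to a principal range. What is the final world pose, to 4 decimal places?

step 1: θ'=-3.8090 (R=1.6000) → pose (3.0358, -2.8292, -3.8090)
step 2: θ'=-1.5590 (R=-1.3333) → pose (5.1943, -1.7662, -1.5590)
step 3: θ'=-0.8090 (R=0.8333) → pose (5.4246, -2.3316, -0.8090)
step 4: θ'=-0.8090 (straight) → pose (5.0795, -1.9698, -0.8090)
step 5: θ'=1.1910 (R=-1.0000) → pose (3.4271, -2.2893, 1.1910)

(3.4271, -2.2893, 1.1910)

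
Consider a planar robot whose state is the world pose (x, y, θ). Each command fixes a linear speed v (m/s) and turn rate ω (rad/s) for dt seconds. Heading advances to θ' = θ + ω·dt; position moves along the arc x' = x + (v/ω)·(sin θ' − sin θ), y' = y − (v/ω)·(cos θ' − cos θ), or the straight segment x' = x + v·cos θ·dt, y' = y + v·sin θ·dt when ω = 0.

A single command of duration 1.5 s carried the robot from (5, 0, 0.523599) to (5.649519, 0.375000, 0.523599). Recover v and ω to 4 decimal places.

Δθ = 0.523599 − 0.523599 = 0.000000
ω = Δθ/dt = 0.000000/1.5 = 0.0000
ω = 0 → v = (Δx·cos θ + Δy·sin θ)/dt = 0.5000

v = 0.5000, ω = 0.0000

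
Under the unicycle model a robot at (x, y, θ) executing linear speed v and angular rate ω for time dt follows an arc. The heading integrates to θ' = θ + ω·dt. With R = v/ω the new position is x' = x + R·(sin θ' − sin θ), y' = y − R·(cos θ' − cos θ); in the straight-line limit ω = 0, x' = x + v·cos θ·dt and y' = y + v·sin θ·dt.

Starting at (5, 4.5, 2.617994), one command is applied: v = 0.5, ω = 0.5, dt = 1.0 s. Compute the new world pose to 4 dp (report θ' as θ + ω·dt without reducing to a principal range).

θ' = 2.6180 + 0.5·1.0 = 3.1180
R = v/ω = 0.5/0.5 = 1.0000
x' = 5 + 1.0000·(sin 3.1180 − sin 2.6180) = 4.5236
y' = 4.5 − 1.0000·(cos 3.1180 − cos 2.6180) = 4.6337

(4.5236, 4.6337, 3.1180)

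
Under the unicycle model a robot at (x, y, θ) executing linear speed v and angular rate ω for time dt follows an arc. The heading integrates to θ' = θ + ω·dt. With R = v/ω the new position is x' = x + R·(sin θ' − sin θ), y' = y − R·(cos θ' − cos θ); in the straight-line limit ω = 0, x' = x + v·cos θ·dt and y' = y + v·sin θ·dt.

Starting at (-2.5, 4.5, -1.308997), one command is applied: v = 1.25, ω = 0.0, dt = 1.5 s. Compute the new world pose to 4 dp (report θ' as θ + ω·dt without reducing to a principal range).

θ' = -1.3090 + 0.0·1.5 = -1.3090
ω = 0 → straight: x' = -2.5 + 1.25·cos(-1.3090)·1.5 = -2.0147
y' = 4.5 + 1.25·sin(-1.3090)·1.5 = 2.6889

(-2.0147, 2.6889, -1.3090)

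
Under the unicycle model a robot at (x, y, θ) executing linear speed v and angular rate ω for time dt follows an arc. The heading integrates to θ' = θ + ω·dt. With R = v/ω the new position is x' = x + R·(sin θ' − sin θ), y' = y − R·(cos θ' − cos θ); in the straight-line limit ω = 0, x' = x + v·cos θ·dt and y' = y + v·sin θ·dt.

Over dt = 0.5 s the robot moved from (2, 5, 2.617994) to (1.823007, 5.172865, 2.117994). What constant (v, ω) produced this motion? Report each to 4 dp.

Δθ = 2.117994 − 2.617994 = -0.500000
ω = Δθ/dt = -0.500000/0.5 = -1.0000
R = Δx/(sin θ' − sin θ) = -0.5000
v = R·ω = -0.5000·-1.0000 = 0.5000

v = 0.5000, ω = -1.0000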